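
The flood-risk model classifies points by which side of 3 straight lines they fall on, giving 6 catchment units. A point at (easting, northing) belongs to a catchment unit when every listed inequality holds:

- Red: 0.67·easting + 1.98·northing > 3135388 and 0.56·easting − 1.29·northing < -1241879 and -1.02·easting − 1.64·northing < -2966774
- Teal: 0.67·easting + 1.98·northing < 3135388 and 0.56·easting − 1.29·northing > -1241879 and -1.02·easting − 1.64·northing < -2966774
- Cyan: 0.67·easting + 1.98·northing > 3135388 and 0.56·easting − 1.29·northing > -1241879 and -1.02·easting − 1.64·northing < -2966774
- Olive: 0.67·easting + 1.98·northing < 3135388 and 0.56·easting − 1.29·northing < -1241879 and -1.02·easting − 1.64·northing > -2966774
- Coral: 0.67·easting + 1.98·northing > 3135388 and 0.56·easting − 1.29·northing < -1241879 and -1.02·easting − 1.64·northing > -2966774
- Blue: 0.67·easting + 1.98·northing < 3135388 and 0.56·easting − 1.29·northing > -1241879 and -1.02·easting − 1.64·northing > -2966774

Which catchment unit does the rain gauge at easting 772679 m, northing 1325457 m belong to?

0.67·772679 + 1.98·1325457 = 3142099.790, which is > 3135388
0.56·772679 − 1.29·1325457 = -1277139.290, which is < -1241879
-1.02·772679 − 1.64·1325457 = -2961882.060, which is > -2966774
This sign pattern matches Coral.

Coral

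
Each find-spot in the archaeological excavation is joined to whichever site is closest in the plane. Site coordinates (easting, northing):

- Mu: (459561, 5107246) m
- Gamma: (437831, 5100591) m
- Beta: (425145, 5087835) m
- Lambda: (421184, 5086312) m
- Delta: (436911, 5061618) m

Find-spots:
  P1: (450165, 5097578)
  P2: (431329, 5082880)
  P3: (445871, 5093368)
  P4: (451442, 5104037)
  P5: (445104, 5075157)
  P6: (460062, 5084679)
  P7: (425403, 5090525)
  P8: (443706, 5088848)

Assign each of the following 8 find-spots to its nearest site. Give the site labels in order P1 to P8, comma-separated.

Gamma, Beta, Gamma, Mu, Delta, Mu, Beta, Gamma

P1 → Gamma (d²=161205725.00)
P2 → Beta (d²=62793881.00)
P3 → Gamma (d²=116813329.00)
P4 → Mu (d²=76215842.00)
P5 → Delta (d²=250429770.00)
P6 → Mu (d²=509520490.00)
P7 → Beta (d²=7302664.00)
P8 → Gamma (d²=172413674.00)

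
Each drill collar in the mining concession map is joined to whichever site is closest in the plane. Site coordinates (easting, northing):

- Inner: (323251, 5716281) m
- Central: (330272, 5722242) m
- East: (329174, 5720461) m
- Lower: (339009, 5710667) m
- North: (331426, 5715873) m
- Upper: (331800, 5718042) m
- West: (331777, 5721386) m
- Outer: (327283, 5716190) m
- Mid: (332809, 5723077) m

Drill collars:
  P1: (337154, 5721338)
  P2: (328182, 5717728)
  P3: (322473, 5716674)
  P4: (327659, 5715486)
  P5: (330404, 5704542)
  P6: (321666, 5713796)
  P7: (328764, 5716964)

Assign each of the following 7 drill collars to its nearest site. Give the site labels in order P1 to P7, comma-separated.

P1 → Mid (d²=21903146.00)
P2 → Outer (d²=3173645.00)
P3 → Inner (d²=759733.00)
P4 → Outer (d²=636992.00)
P5 → Lower (d²=111561650.00)
P6 → Inner (d²=8687450.00)
P7 → Outer (d²=2792437.00)

Mid, Outer, Inner, Outer, Lower, Inner, Outer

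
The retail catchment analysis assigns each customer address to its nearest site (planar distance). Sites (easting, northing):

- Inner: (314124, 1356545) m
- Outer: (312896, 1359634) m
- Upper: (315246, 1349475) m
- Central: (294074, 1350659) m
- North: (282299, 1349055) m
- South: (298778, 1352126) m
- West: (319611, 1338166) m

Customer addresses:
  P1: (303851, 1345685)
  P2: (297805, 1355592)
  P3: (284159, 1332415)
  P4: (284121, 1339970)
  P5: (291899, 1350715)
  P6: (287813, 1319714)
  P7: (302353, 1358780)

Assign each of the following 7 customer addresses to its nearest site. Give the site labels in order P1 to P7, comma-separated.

P1 → South (d²=67221810.00)
P2 → South (d²=12959885.00)
P3 → North (d²=280349200.00)
P4 → North (d²=85856909.00)
P5 → Central (d²=4733761.00)
P6 → North (d²=891298477.00)
P7 → South (d²=57056341.00)

South, South, North, North, Central, North, South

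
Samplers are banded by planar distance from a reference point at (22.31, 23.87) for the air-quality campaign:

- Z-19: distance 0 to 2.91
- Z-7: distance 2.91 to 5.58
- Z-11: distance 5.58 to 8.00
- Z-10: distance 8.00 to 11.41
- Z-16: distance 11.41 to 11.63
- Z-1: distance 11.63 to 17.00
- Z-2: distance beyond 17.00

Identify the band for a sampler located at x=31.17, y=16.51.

Z-16

Distance = √((31.17−22.31)² + (16.51−23.87)²) = √(78.500 + 54.170) = 11.518.
11.41 ≤ 11.518 < 11.63 → Z-16.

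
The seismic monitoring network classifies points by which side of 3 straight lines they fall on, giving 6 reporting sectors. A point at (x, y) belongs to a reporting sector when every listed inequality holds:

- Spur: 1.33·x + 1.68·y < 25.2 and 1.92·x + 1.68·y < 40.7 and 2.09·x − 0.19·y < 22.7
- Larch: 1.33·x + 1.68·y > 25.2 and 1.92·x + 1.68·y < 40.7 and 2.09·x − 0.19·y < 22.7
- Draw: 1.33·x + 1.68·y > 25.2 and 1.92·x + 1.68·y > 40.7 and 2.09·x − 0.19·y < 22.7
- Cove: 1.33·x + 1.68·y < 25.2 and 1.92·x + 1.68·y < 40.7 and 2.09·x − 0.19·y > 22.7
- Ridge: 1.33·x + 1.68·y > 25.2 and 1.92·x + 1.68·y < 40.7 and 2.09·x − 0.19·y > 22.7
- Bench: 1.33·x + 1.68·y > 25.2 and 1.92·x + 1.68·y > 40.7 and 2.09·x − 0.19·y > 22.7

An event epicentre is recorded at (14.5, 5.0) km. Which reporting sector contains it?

Ridge

1.33·14.5 + 1.68·5.0 = 27.685, which is > 25.2
1.92·14.5 + 1.68·5.0 = 36.240, which is < 40.7
2.09·14.5 − 0.19·5.0 = 29.355, which is > 22.7
This sign pattern matches Ridge.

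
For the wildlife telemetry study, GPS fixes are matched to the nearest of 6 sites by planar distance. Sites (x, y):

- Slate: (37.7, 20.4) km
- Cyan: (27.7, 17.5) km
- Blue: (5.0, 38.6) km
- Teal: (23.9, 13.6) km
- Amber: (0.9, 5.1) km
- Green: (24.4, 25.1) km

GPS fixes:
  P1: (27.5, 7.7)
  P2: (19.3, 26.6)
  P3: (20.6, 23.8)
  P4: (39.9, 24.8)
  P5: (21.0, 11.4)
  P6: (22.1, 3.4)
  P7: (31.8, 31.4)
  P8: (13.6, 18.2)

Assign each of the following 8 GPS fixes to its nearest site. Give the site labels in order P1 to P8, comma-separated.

P1 → Teal (d²=47.77)
P2 → Green (d²=28.26)
P3 → Green (d²=16.13)
P4 → Slate (d²=24.20)
P5 → Teal (d²=13.25)
P6 → Teal (d²=107.28)
P7 → Green (d²=94.45)
P8 → Teal (d²=127.25)

Teal, Green, Green, Slate, Teal, Teal, Green, Teal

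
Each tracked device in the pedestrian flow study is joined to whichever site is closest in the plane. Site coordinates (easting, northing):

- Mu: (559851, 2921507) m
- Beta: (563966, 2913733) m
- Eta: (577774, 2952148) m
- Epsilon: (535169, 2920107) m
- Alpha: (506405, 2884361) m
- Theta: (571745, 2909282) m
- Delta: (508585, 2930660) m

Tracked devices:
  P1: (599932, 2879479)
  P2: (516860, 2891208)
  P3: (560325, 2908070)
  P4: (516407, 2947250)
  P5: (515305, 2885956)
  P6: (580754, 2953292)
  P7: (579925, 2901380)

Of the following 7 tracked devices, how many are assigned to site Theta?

2

P1 → Theta
P2 → Alpha
P3 → Beta
P4 → Delta
P5 → Alpha
P6 → Eta
P7 → Theta
2 of the 7 go to Theta.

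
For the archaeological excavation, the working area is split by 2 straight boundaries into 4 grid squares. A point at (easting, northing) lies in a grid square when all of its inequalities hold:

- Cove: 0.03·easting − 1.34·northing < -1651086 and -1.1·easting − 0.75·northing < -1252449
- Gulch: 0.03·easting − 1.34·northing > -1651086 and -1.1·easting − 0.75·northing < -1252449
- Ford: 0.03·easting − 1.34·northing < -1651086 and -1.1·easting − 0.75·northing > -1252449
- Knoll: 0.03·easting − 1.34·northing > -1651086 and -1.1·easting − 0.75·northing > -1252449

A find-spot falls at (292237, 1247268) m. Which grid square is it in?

Cove

0.03·292237 − 1.34·1247268 = -1662572.010, which is < -1651086
-1.1·292237 − 0.75·1247268 = -1256911.700, which is < -1252449
This sign pattern matches Cove.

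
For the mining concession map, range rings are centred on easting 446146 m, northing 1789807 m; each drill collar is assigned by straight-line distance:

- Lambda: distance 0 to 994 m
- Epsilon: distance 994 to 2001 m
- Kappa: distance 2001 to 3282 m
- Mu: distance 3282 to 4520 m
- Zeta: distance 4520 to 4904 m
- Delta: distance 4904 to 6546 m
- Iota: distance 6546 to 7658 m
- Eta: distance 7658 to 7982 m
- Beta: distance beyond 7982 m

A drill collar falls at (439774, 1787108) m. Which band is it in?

Distance = √((439774−446146)² + (1787108−1789807)²) = √(40602384.000 + 7284601.000) = 6920.042 m.
6546 ≤ 6920.042 < 7658 → Iota.

Iota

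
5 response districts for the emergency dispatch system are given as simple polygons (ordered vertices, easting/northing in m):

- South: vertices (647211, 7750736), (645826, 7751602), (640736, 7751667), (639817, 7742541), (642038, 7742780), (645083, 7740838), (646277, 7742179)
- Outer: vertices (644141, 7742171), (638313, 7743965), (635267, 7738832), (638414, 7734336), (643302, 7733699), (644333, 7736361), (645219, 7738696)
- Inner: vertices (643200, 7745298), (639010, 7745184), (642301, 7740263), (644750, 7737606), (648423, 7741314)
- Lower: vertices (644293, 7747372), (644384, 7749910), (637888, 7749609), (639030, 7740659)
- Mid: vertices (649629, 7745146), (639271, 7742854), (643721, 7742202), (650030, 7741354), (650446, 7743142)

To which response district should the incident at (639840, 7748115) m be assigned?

Cast a ray rightward from (639840, 7748115). For each polygon, the edges (by vertex number in listed order) whose endpoints lie on opposite sides of northing = 7748115, where each meets that height, and whether that is right or left of the point:
South: 3–4 at easting≈640378.3 (right), 7–1 at easting≈646924.9 (right) → 2 crossings.
Outer: no edge straddles that height → 0 crossings.
Inner: no edge straddles that height → 0 crossings.
Lower: 1–2 at easting≈644319.6 (right), 3–4 at easting≈638078.6 (left) → 1 crossing.
Mid: no edge straddles that height → 0 crossings.
Only Lower has an odd count, so the point is inside Lower.

Lower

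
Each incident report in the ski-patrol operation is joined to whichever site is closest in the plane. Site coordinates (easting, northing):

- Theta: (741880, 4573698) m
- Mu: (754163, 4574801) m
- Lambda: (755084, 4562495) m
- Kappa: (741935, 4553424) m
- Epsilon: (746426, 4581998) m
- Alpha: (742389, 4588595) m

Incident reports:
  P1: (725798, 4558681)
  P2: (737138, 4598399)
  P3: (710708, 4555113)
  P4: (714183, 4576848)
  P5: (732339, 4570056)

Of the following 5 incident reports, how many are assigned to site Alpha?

1

P1 → Kappa
P2 → Alpha
P3 → Kappa
P4 → Theta
P5 → Theta
1 of the 5 goes to Alpha.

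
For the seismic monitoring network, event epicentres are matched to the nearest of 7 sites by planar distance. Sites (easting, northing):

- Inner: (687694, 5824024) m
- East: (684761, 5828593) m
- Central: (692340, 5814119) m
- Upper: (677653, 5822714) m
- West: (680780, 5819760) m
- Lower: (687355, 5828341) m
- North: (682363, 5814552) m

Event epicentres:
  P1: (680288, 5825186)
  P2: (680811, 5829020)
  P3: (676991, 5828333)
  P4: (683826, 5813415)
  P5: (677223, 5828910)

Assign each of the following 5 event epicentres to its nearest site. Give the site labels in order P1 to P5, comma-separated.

Upper, East, Upper, North, Upper

P1 → Upper (d²=13054009.00)
P2 → East (d²=15784829.00)
P3 → Upper (d²=32011405.00)
P4 → North (d²=3433138.00)
P5 → Upper (d²=38575316.00)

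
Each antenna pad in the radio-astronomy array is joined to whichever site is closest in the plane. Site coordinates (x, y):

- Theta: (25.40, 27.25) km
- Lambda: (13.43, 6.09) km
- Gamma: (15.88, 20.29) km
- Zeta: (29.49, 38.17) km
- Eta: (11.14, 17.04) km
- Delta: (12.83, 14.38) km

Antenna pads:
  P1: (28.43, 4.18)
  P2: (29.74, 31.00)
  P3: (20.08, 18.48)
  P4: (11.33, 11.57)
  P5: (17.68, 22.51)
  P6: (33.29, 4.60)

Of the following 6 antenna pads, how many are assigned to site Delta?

P1 → Lambda
P2 → Theta
P3 → Gamma
P4 → Delta
P5 → Gamma
P6 → Lambda
1 of the 6 goes to Delta.

1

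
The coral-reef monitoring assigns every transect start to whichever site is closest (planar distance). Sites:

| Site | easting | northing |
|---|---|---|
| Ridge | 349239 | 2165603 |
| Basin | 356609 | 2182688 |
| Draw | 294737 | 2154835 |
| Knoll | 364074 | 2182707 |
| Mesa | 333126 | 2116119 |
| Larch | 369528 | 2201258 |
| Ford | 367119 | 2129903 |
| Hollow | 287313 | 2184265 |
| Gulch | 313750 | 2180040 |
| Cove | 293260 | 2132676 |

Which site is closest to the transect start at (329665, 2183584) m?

Gulch

Squared distances to each site:
Ridge: 706457837.000; Basin: 726781952.000; Draw: 2046470185.000; Knoll: 1184748410.000; Mesa: 4563504746.000; Larch: 1901429045.000; Ford: 4284451877.000; Hollow: 1794155665.000; Gulch: 265847161.000; Cove: 3916948489.000.
Minimum at Gulch.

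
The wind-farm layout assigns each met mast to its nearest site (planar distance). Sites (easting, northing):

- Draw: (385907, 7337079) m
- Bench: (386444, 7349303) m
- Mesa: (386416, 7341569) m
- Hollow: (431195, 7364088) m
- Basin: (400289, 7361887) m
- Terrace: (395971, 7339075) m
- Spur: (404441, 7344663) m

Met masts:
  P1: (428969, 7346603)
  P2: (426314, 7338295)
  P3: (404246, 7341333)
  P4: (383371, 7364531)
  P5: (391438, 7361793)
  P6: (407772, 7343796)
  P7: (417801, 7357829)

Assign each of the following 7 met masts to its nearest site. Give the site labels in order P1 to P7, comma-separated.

P1 → Hollow (d²=310680301.00)
P2 → Spur (d²=518979553.00)
P3 → Spur (d²=11126925.00)
P4 → Bench (d²=241335313.00)
P5 → Basin (d²=78349037.00)
P6 → Spur (d²=11847250.00)
P7 → Hollow (d²=218574317.00)

Hollow, Spur, Spur, Bench, Basin, Spur, Hollow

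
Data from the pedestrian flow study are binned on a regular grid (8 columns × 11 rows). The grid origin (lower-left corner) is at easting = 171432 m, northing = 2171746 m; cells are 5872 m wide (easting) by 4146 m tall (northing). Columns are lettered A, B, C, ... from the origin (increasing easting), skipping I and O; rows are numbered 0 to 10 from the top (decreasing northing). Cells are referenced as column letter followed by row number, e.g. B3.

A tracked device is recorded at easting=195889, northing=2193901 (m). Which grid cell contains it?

Column index: ⌊(195889 − 171432) / 5872⌋ = ⌊4.165⌋ = 4 → column E
Row offset from origin: ⌊(2193901 − 2171746) / 4146⌋ = ⌊5.344⌋ = 5 → row 5 (counted from top)

E5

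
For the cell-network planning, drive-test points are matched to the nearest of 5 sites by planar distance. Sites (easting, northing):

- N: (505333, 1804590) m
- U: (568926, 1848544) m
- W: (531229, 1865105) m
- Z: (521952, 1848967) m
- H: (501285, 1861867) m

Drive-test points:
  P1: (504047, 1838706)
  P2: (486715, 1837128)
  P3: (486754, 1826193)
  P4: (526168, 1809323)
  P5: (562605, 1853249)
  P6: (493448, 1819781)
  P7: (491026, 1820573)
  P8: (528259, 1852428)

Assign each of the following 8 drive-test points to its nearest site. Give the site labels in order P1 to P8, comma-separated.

Z, H, N, N, U, N, N, Z

P1 → Z (d²=425877146.00)
P2 → H (d²=824303021.00)
P3 → N (d²=811868850.00)
P4 → N (d²=456498514.00)
P5 → U (d²=62092066.00)
P6 → N (d²=372019706.00)
P7 → N (d²=460146538.00)
P8 → Z (d²=51756770.00)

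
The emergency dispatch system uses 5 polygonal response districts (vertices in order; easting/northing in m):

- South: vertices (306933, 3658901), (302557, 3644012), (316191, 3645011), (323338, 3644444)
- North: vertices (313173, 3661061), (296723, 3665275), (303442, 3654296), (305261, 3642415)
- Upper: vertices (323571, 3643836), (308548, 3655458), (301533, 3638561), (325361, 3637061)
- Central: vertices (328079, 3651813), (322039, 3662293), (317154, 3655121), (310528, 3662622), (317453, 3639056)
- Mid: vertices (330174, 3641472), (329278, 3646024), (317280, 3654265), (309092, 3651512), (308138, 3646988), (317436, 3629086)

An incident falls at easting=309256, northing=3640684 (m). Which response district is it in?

Cast a ray rightward from (309256, 3640684). For each polygon, the edges (by vertex number in listed order) whose endpoints lie on opposite sides of northing = 3640684, where each meets that height, and whether that is right or left of the point:
South: no edge straddles that height → 0 crossings.
North: no edge straddles that height → 0 crossings.
Upper: 2–3 at easting≈302414.4 (left), 4–1 at easting≈324403.8 (right) → 1 crossing.
Central: 4–5 at easting≈316974.6 (right), 5–1 at easting≈318809.0 (right) → 2 crossings.
Mid: 5–6 at easting≈311412.2 (right), 6–1 at easting≈329363.6 (right) → 2 crossings.
Only Upper has an odd count, so the point is inside Upper.

Upper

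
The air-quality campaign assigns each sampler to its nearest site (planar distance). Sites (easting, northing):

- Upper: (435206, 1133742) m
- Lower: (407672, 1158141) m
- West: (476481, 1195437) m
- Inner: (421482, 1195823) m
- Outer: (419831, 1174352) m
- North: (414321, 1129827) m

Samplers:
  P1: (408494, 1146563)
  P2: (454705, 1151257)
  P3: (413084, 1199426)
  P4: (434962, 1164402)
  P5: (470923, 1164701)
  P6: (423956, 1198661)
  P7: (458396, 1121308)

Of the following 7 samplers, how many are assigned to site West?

P1 → Lower
P2 → Upper
P3 → Inner
P4 → Outer
P5 → West
P6 → Inner
P7 → Upper
1 of the 7 goes to West.

1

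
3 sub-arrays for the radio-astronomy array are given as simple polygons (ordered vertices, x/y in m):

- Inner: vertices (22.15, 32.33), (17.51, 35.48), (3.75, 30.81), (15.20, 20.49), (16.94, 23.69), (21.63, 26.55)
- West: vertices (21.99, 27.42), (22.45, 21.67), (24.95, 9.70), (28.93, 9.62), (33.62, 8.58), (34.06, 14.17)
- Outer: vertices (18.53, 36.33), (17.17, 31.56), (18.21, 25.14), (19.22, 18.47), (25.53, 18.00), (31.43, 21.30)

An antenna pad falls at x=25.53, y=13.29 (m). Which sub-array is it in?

West

Cast a ray rightward from (25.53, 13.29). For each polygon, the edges (by vertex number in listed order) whose endpoints lie on opposite sides of y = 13.29, where each meets that height, and whether that is right or left of the point:
Inner: no edge straddles that height → 0 crossings.
West: 2–3 at x≈24.200 (left), 5–6 at x≈33.991 (right) → 1 crossing.
Outer: no edge straddles that height → 0 crossings.
Only West has an odd count, so the point is inside West.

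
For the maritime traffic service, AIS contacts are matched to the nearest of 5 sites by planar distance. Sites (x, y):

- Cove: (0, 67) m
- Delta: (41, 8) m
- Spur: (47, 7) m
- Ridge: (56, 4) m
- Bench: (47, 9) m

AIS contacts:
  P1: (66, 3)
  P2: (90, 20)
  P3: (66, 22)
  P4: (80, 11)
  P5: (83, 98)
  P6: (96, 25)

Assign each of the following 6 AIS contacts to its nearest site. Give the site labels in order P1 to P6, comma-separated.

P1 → Ridge (d²=101.00)
P2 → Ridge (d²=1412.00)
P3 → Ridge (d²=424.00)
P4 → Ridge (d²=625.00)
P5 → Cove (d²=7850.00)
P6 → Ridge (d²=2041.00)

Ridge, Ridge, Ridge, Ridge, Cove, Ridge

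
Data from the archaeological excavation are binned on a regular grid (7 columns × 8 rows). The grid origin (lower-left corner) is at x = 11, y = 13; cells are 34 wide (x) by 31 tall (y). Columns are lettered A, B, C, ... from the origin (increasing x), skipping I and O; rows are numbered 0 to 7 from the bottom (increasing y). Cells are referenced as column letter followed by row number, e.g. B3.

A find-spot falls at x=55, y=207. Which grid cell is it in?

Column index: ⌊(55 − 11) / 34⌋ = ⌊1.294⌋ = 1 → column B
Row offset from origin: ⌊(207 − 13) / 31⌋ = ⌊6.258⌋ = 6 → row 6

B6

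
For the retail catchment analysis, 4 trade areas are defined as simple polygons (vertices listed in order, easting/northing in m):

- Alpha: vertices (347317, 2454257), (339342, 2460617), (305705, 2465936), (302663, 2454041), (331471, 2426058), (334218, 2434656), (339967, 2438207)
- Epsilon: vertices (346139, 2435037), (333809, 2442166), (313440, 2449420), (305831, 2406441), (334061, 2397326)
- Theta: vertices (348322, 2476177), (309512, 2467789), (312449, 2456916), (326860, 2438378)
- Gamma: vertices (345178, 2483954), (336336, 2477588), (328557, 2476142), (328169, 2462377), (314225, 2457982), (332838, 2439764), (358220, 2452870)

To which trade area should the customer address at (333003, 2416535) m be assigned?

Cast a ray rightward from (333003, 2416535). For each polygon, the edges (by vertex number in listed order) whose endpoints lie on opposite sides of northing = 2416535, where each meets that height, and whether that is right or left of the point:
Alpha: no edge straddles that height → 0 crossings.
Epsilon: 3–4 at easting≈307618.0 (left), 5–1 at easting≈340213.2 (right) → 1 crossing.
Theta: no edge straddles that height → 0 crossings.
Gamma: no edge straddles that height → 0 crossings.
Only Epsilon has an odd count, so the point is inside Epsilon.

Epsilon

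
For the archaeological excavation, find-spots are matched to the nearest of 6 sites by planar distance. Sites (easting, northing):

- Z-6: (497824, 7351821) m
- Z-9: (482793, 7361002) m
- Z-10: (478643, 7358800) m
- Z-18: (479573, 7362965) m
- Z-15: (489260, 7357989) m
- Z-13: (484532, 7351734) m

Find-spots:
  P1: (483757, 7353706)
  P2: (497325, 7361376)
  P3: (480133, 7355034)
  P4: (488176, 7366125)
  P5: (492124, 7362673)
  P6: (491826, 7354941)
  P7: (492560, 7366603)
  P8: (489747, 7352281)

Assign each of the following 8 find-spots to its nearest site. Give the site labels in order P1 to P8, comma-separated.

Z-13, Z-15, Z-10, Z-9, Z-15, Z-15, Z-15, Z-13

P1 → Z-13 (d²=4489409.00)
P2 → Z-15 (d²=76515994.00)
P3 → Z-10 (d²=16402856.00)
P4 → Z-9 (d²=55221818.00)
P5 → Z-15 (d²=30142352.00)
P6 → Z-15 (d²=15874660.00)
P7 → Z-15 (d²=85090996.00)
P8 → Z-13 (d²=27495434.00)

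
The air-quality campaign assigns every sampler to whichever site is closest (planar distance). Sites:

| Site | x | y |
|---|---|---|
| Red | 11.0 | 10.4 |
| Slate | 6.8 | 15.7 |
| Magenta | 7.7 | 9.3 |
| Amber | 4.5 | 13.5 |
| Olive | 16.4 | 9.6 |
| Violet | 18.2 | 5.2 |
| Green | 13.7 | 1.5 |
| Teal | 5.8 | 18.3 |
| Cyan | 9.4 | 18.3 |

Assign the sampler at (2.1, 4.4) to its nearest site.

Squared distances to each site:
Red: 115.210; Slate: 149.780; Magenta: 55.370; Amber: 88.570; Olive: 231.530; Violet: 259.850; Green: 142.970; Teal: 206.900; Cyan: 246.500.
Minimum at Magenta.

Magenta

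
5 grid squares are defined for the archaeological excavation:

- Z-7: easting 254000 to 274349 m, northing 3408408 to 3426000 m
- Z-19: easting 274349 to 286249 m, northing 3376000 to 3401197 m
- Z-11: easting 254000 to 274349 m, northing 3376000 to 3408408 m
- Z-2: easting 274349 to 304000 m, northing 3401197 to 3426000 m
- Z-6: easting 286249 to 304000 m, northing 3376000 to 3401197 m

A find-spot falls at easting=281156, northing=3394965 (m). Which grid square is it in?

Z-19

The point has easting = 281156 and northing = 3394965.
Only Z-19 satisfies 274349 ≤ easting ≤ 286249 and 3376000 ≤ northing ≤ 3401197.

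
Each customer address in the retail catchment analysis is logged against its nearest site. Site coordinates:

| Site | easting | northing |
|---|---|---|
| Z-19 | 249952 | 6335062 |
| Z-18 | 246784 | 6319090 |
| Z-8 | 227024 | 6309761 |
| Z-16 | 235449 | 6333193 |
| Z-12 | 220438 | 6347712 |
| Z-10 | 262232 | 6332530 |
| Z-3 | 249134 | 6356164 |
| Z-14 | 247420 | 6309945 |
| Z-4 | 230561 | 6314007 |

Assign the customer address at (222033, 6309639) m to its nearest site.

Z-8

Squared distances to each site:
Z-19: 1425799490.000; Z-18: 701933402.000; Z-8: 24924965.000; Z-16: 734779972.000; Z-12: 1452097354.000; Z-10: 2139957482.000; Z-3: 2899039826.000; Z-14: 644593405.000; Z-4: 91806208.000.
Minimum at Z-8.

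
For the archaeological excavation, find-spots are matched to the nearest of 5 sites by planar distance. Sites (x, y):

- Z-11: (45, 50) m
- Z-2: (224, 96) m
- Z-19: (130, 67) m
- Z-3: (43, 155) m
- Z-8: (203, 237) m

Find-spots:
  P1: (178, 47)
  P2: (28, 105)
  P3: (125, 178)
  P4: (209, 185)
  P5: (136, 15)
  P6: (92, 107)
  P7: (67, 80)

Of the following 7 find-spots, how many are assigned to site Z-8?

P1 → Z-19
P2 → Z-3
P3 → Z-3
P4 → Z-8
P5 → Z-19
P6 → Z-19
P7 → Z-11
1 of the 7 goes to Z-8.

1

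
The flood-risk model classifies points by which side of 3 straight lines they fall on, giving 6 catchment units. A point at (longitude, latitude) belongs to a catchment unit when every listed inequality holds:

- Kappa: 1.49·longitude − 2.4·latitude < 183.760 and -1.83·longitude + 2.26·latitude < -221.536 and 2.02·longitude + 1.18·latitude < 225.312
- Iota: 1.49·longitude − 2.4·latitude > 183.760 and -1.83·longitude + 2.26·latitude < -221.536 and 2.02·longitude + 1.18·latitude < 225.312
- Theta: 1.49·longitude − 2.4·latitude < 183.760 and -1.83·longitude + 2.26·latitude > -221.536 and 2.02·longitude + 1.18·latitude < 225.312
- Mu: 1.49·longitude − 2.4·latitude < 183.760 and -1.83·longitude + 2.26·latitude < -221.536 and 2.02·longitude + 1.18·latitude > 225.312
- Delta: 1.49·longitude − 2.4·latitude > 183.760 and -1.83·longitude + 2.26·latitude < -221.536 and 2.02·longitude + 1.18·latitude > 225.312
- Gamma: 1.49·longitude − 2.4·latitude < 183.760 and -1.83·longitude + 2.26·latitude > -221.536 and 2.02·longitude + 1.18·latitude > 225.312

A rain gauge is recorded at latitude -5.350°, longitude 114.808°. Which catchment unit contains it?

1.49·114.808 − 2.4·-5.350 = 183.904, which is > 183.760
-1.83·114.808 + 2.26·-5.350 = -222.190, which is < -221.536
2.02·114.808 + 1.18·-5.350 = 225.599, which is > 225.312
This sign pattern matches Delta.

Delta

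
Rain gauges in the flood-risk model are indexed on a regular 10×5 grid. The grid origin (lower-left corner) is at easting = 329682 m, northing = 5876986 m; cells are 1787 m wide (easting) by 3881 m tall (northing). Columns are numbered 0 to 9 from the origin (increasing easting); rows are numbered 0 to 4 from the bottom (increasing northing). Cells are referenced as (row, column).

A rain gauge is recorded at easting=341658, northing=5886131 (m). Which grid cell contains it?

(2, 6)

Column index: ⌊(341658 − 329682) / 1787⌋ = ⌊6.702⌋ = 6
Row offset from origin: ⌊(5886131 − 5876986) / 3881⌋ = ⌊2.356⌋ = 2 → row 2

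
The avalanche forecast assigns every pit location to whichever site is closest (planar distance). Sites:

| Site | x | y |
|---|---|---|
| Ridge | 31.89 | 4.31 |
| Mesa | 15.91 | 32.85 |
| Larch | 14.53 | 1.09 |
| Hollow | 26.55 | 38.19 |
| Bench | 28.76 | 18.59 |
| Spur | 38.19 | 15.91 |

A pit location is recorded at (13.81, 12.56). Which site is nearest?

Larch

Squared distances to each site:
Ridge: 394.949; Mesa: 416.094; Larch: 132.079; Hollow: 819.204; Bench: 259.863; Spur: 605.607.
Minimum at Larch.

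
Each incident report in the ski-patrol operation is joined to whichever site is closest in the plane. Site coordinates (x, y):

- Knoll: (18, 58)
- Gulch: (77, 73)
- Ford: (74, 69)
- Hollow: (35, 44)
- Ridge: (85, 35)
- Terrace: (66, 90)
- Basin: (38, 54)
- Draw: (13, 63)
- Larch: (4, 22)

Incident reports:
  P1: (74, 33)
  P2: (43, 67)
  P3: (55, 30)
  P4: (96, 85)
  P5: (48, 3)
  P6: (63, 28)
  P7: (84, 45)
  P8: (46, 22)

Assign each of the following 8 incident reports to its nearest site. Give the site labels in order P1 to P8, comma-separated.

P1 → Ridge (d²=125.00)
P2 → Basin (d²=194.00)
P3 → Hollow (d²=596.00)
P4 → Gulch (d²=505.00)
P5 → Hollow (d²=1850.00)
P6 → Ridge (d²=533.00)
P7 → Ridge (d²=101.00)
P8 → Hollow (d²=605.00)

Ridge, Basin, Hollow, Gulch, Hollow, Ridge, Ridge, Hollow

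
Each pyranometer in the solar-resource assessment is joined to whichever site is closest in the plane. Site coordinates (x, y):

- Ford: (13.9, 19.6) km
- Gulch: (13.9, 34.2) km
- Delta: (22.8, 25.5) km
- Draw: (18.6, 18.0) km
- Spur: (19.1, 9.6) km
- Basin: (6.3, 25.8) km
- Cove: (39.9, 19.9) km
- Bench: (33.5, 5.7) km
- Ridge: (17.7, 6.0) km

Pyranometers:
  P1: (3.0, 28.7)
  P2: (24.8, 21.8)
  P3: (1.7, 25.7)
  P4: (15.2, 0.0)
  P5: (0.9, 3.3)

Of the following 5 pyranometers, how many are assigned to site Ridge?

2

P1 → Basin
P2 → Delta
P3 → Basin
P4 → Ridge
P5 → Ridge
2 of the 5 go to Ridge.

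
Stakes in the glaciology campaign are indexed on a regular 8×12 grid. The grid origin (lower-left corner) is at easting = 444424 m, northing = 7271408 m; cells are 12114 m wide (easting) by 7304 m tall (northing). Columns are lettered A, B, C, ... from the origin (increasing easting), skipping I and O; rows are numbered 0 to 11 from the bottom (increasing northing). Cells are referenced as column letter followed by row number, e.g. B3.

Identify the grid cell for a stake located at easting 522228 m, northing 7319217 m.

Column index: ⌊(522228 − 444424) / 12114⌋ = ⌊6.423⌋ = 6 → column G
Row offset from origin: ⌊(7319217 − 7271408) / 7304⌋ = ⌊6.546⌋ = 6 → row 6

G6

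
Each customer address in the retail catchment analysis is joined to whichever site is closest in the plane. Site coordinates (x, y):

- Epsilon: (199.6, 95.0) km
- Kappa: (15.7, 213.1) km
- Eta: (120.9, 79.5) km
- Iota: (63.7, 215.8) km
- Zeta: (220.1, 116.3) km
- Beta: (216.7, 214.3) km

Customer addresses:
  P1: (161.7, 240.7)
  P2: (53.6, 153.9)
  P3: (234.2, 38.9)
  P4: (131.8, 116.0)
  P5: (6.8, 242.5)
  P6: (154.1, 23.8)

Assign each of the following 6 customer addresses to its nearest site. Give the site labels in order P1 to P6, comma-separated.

P1 → Beta (d²=3721.96)
P2 → Iota (d²=3933.62)
P3 → Epsilon (d²=4344.37)
P4 → Eta (d²=1451.06)
P5 → Kappa (d²=943.57)
P6 → Eta (d²=4204.73)

Beta, Iota, Epsilon, Eta, Kappa, Eta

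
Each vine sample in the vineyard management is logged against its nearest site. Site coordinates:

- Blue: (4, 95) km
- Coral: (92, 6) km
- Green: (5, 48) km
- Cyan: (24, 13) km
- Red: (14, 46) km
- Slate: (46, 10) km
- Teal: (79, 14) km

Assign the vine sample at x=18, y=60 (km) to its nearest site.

Red

Squared distances to each site:
Blue: 1421.000; Coral: 8392.000; Green: 313.000; Cyan: 2245.000; Red: 212.000; Slate: 3284.000; Teal: 5837.000.
Minimum at Red.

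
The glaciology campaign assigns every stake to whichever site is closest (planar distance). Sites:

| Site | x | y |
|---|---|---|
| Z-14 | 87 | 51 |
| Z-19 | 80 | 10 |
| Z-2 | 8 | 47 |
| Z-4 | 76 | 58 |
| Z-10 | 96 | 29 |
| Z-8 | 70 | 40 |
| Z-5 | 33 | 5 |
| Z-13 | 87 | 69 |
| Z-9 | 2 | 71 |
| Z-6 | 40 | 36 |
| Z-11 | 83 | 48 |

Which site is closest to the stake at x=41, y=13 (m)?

Squared distances to each site:
Z-14: 3560.000; Z-19: 1530.000; Z-2: 2245.000; Z-4: 3250.000; Z-10: 3281.000; Z-8: 1570.000; Z-5: 128.000; Z-13: 5252.000; Z-9: 4885.000; Z-6: 530.000; Z-11: 2989.000.
Minimum at Z-5.

Z-5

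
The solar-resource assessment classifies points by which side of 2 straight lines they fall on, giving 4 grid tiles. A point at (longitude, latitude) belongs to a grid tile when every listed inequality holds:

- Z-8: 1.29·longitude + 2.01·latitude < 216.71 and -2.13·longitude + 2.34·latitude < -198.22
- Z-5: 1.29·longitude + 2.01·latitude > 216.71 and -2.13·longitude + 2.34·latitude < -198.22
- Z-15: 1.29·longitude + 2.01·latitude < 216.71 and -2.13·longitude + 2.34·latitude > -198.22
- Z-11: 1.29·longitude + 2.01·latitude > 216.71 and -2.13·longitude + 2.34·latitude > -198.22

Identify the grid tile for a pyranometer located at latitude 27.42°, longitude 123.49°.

1.29·123.49 + 2.01·27.42 = 214.416, which is < 216.71
-2.13·123.49 + 2.34·27.42 = -198.871, which is < -198.22
This sign pattern matches Z-8.

Z-8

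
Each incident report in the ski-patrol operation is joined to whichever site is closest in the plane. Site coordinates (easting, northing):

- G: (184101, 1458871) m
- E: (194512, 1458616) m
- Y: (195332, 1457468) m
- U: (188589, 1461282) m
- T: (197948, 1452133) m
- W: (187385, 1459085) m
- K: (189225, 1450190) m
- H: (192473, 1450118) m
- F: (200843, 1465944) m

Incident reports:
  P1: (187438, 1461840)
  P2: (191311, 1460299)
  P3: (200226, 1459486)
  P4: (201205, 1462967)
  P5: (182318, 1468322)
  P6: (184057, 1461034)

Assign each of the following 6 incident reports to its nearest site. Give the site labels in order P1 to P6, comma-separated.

U, U, Y, F, U, G

P1 → U (d²=1636165.00)
P2 → U (d²=8375573.00)
P3 → Y (d²=28023560.00)
P4 → F (d²=8993573.00)
P5 → U (d²=88887041.00)
P6 → G (d²=4680505.00)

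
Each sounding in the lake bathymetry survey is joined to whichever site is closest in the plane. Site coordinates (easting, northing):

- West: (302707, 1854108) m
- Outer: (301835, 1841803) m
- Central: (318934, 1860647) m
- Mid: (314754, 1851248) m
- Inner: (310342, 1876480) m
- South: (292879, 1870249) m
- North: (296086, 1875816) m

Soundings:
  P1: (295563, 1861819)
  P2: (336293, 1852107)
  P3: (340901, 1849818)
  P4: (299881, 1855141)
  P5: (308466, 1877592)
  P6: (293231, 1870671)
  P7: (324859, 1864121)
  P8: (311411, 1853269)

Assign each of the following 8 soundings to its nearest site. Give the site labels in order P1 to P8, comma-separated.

P1 → South (d²=78268756.00)
P2 → Central (d²=374266481.00)
P3 → Central (d²=599816330.00)
P4 → West (d²=9053365.00)
P5 → Inner (d²=4755920.00)
P6 → South (d²=301988.00)
P7 → Central (d²=47174301.00)
P8 → Mid (d²=15260090.00)

South, Central, Central, West, Inner, South, Central, Mid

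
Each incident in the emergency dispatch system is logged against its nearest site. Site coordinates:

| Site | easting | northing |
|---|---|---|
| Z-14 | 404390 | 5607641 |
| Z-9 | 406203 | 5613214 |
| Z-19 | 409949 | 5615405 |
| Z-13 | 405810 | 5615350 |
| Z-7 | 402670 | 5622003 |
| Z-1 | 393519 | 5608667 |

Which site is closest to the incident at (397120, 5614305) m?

Z-1

Squared distances to each site:
Z-14: 97261796.000; Z-9: 83691170.000; Z-19: 165793241.000; Z-13: 76608125.000; Z-7: 90061704.000; Z-1: 44754245.000.
Minimum at Z-1.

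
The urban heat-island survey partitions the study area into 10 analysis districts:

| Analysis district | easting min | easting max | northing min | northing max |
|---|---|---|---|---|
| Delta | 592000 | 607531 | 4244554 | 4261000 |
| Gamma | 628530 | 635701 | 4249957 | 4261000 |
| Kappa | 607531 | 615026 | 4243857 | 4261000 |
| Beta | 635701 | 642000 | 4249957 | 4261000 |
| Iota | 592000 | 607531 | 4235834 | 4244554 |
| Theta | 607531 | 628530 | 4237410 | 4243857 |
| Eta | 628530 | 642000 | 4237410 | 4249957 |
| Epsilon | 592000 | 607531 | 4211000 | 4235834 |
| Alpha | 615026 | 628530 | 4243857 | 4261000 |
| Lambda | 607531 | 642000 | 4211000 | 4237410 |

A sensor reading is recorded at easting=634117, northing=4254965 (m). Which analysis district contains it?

Gamma

The point has easting = 634117 and northing = 4254965.
Only Gamma satisfies 628530 ≤ easting ≤ 635701 and 4249957 ≤ northing ≤ 4261000.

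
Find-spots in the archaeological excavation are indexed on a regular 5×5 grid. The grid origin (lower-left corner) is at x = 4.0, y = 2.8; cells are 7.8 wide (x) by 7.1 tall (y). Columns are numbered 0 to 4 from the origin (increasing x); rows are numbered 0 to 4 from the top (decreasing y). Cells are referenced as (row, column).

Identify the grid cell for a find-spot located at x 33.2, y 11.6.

Column index: ⌊(33.2 − 4.0) / 7.8⌋ = ⌊3.744⌋ = 3
Row offset from origin: ⌊(11.6 − 2.8) / 7.1⌋ = ⌊1.239⌋ = 1 → row 3 (counted from top)

(3, 3)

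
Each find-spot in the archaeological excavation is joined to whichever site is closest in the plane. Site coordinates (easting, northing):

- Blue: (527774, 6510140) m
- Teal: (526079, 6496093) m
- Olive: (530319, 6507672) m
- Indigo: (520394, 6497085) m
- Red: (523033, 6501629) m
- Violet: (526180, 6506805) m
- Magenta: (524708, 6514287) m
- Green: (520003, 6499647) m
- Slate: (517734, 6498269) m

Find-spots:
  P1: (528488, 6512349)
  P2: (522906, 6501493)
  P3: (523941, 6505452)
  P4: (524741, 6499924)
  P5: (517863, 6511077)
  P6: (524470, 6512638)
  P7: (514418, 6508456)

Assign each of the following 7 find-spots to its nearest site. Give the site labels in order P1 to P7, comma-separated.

P1 → Blue (d²=5389477.00)
P2 → Red (d²=34625.00)
P3 → Violet (d²=6843730.00)
P4 → Red (d²=5824289.00)
P5 → Magenta (d²=57158125.00)
P6 → Magenta (d²=2775845.00)
P7 → Green (d²=108790706.00)

Blue, Red, Violet, Red, Magenta, Magenta, Green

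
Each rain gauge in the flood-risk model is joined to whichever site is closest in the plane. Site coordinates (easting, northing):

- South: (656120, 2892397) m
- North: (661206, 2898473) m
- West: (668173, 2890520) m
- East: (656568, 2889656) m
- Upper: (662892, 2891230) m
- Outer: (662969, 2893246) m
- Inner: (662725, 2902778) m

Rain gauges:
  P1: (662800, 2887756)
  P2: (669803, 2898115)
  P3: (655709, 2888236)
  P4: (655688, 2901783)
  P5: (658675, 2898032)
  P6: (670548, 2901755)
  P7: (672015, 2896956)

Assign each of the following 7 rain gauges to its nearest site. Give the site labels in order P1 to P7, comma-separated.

P1 → Upper (d²=12077140.00)
P2 → West (d²=60340925.00)
P3 → East (d²=2754281.00)
P4 → North (d²=41404424.00)
P5 → North (d²=6600442.00)
P6 → Inner (d²=62245858.00)
P7 → West (d²=56183060.00)

Upper, West, East, North, North, Inner, West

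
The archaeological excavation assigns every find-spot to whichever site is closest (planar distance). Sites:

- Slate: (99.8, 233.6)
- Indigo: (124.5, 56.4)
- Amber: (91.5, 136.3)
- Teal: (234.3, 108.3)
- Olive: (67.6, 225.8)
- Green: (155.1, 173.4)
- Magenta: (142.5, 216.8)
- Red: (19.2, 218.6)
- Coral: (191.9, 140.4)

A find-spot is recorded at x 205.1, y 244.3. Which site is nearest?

Squared distances to each site:
Slate: 11202.580; Indigo: 41802.770; Amber: 24568.960; Teal: 19348.640; Olive: 19248.500; Green: 7526.810; Magenta: 4675.010; Red: 35219.300; Coral: 10969.450.
Minimum at Magenta.

Magenta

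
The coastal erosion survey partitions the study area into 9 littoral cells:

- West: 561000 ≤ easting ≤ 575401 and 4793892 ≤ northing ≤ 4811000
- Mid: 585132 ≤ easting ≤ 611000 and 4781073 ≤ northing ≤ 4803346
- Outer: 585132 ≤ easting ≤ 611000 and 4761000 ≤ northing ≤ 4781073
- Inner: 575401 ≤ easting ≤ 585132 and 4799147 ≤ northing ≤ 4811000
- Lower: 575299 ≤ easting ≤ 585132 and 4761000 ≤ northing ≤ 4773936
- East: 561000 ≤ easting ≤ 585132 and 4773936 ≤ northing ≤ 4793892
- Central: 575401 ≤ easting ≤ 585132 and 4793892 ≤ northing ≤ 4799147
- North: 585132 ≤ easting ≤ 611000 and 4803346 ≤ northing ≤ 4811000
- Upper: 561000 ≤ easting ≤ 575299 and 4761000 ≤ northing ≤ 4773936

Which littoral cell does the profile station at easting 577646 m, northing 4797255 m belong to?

The point has easting = 577646 and northing = 4797255.
Only Central satisfies 575401 ≤ easting ≤ 585132 and 4793892 ≤ northing ≤ 4799147.

Central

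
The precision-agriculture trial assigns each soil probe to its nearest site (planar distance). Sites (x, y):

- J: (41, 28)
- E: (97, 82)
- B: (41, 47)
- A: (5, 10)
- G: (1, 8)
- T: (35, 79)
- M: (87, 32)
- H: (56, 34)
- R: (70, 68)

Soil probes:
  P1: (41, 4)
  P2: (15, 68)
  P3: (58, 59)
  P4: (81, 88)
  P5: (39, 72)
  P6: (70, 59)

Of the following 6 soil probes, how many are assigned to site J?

P1 → J
P2 → T
P3 → R
P4 → E
P5 → T
P6 → R
1 of the 6 goes to J.

1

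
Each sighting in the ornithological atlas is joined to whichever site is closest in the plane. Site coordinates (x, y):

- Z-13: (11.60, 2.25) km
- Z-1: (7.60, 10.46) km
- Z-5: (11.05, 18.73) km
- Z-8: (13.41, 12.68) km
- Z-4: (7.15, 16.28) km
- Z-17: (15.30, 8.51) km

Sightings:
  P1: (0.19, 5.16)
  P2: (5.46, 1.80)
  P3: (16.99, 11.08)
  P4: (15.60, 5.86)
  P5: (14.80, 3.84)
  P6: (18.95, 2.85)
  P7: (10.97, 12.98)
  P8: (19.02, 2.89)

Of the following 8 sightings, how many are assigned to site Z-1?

P1 → Z-1
P2 → Z-13
P3 → Z-17
P4 → Z-17
P5 → Z-13
P6 → Z-17
P7 → Z-8
P8 → Z-17
1 of the 8 goes to Z-1.

1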